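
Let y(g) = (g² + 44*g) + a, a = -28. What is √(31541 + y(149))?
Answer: 7*√1230 ≈ 245.50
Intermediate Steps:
y(g) = -28 + g² + 44*g (y(g) = (g² + 44*g) - 28 = -28 + g² + 44*g)
√(31541 + y(149)) = √(31541 + (-28 + 149² + 44*149)) = √(31541 + (-28 + 22201 + 6556)) = √(31541 + 28729) = √60270 = 7*√1230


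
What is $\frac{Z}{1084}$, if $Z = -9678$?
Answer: $- \frac{4839}{542} \approx -8.928$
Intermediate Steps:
$\frac{Z}{1084} = - \frac{9678}{1084} = \left(-9678\right) \frac{1}{1084} = - \frac{4839}{542}$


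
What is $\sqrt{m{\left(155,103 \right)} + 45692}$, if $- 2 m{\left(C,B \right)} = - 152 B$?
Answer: $4 \sqrt{3345} \approx 231.34$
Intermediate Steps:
$m{\left(C,B \right)} = 76 B$ ($m{\left(C,B \right)} = - \frac{\left(-152\right) B}{2} = 76 B$)
$\sqrt{m{\left(155,103 \right)} + 45692} = \sqrt{76 \cdot 103 + 45692} = \sqrt{7828 + 45692} = \sqrt{53520} = 4 \sqrt{3345}$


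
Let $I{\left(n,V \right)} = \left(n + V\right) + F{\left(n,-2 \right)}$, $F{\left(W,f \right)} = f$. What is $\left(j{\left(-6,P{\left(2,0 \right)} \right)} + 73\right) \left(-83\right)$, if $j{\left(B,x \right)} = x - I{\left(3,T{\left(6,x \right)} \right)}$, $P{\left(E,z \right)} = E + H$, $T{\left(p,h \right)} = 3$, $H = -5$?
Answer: $-5478$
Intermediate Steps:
$P{\left(E,z \right)} = -5 + E$ ($P{\left(E,z \right)} = E - 5 = -5 + E$)
$I{\left(n,V \right)} = -2 + V + n$ ($I{\left(n,V \right)} = \left(n + V\right) - 2 = \left(V + n\right) - 2 = -2 + V + n$)
$j{\left(B,x \right)} = -4 + x$ ($j{\left(B,x \right)} = x - \left(-2 + 3 + 3\right) = x - 4 = -4 + x$)
$\left(j{\left(-6,P{\left(2,0 \right)} \right)} + 73\right) \left(-83\right) = \left(\left(-4 + \left(-5 + 2\right)\right) + 73\right) \left(-83\right) = \left(\left(-4 - 3\right) + 73\right) \left(-83\right) = \left(-7 + 73\right) \left(-83\right) = 66 \left(-83\right) = -5478$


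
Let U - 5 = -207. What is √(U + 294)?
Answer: 2*√23 ≈ 9.5917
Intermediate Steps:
U = -202 (U = 5 - 207 = -202)
√(U + 294) = √(-202 + 294) = √92 = 2*√23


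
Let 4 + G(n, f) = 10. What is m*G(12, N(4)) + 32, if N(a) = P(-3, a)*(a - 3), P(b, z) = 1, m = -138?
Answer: -796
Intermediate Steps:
N(a) = -3 + a (N(a) = 1*(a - 3) = 1*(-3 + a) = -3 + a)
G(n, f) = 6 (G(n, f) = -4 + 10 = 6)
m*G(12, N(4)) + 32 = -138*6 + 32 = -828 + 32 = -796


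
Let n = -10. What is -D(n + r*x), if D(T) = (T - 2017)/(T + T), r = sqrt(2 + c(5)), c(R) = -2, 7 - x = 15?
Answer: -2027/20 ≈ -101.35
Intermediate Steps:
x = -8 (x = 7 - 1*15 = 7 - 15 = -8)
r = 0 (r = sqrt(2 - 2) = sqrt(0) = 0)
D(T) = (-2017 + T)/(2*T) (D(T) = (-2017 + T)/((2*T)) = (-2017 + T)*(1/(2*T)) = (-2017 + T)/(2*T))
-D(n + r*x) = -(-2017 + (-10 + 0*(-8)))/(2*(-10 + 0*(-8))) = -(-2017 + (-10 + 0))/(2*(-10 + 0)) = -(-2017 - 10)/(2*(-10)) = -(-1)*(-2027)/(2*10) = -1*2027/20 = -2027/20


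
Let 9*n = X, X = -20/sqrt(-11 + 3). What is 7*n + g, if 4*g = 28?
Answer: 7 + 35*I*sqrt(2)/9 ≈ 7.0 + 5.4997*I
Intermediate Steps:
g = 7 (g = (1/4)*28 = 7)
X = 5*I*sqrt(2) (X = -20*(-I*sqrt(2)/4) = -(-5)*I*sqrt(2) = 5*I*sqrt(2) ≈ 7.0711*I)
n = 5*I*sqrt(2)/9 (n = (5*I*sqrt(2))/9 = 5*I*sqrt(2)/9 ≈ 0.78567*I)
7*n + g = 7*(5*I*sqrt(2)/9) + 7 = 35*I*sqrt(2)/9 + 7 = 7 + 35*I*sqrt(2)/9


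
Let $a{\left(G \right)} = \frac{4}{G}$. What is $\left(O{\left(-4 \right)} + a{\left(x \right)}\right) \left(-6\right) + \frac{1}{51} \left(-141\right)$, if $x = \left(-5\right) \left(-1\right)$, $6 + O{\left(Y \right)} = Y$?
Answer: $\frac{4457}{85} \approx 52.435$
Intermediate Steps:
$O{\left(Y \right)} = -6 + Y$
$x = 5$
$\left(O{\left(-4 \right)} + a{\left(x \right)}\right) \left(-6\right) + \frac{1}{51} \left(-141\right) = \left(\left(-6 - 4\right) + \frac{4}{5}\right) \left(-6\right) + \frac{1}{51} \left(-141\right) = \left(-10 + 4 \cdot \frac{1}{5}\right) \left(-6\right) + \frac{1}{51} \left(-141\right) = \left(-10 + \frac{4}{5}\right) \left(-6\right) - \frac{47}{17} = \left(- \frac{46}{5}\right) \left(-6\right) - \frac{47}{17} = \frac{276}{5} - \frac{47}{17} = \frac{4457}{85}$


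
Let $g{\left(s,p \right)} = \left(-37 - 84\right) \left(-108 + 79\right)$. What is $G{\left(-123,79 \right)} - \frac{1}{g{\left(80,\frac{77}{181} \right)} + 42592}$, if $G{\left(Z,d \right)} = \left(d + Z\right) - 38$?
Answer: $- \frac{3780283}{46101} \approx -82.0$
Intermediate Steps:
$G{\left(Z,d \right)} = -38 + Z + d$ ($G{\left(Z,d \right)} = \left(Z + d\right) - 38 = -38 + Z + d$)
$g{\left(s,p \right)} = 3509$ ($g{\left(s,p \right)} = \left(-121\right) \left(-29\right) = 3509$)
$G{\left(-123,79 \right)} - \frac{1}{g{\left(80,\frac{77}{181} \right)} + 42592} = \left(-38 - 123 + 79\right) - \frac{1}{3509 + 42592} = -82 - \frac{1}{46101} = - \frac{3780283}{46101}$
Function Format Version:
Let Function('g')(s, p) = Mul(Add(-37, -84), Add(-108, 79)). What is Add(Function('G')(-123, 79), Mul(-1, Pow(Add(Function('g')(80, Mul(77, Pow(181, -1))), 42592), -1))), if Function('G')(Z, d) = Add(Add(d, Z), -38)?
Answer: Rational(-3780283, 46101) ≈ -82.000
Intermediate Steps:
Function('G')(Z, d) = Add(-38, Z, d) (Function('G')(Z, d) = Add(Add(Z, d), -38) = Add(-38, Z, d))
Function('g')(s, p) = 3509 (Function('g')(s, p) = Mul(-121, -29) = 3509)
Add(Function('G')(-123, 79), Mul(-1, Pow(Add(Function('g')(80, Mul(77, Pow(181, -1))), 42592), -1))) = Add(Add(-38, -123, 79), Mul(-1, Pow(Add(3509, 42592), -1))) = Add(-82, Mul(-1, Pow(46101, -1))) = Add(-82, Mul(-1, Rational(1, 46101))) = Add(-82, Rational(-1, 46101)) = Rational(-3780283, 46101)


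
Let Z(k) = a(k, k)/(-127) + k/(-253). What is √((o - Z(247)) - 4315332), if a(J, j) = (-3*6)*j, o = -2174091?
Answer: I*√6699722973672542/32131 ≈ 2547.4*I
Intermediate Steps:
a(J, j) = -18*j
Z(k) = 4427*k/32131 (Z(k) = -18*k/(-127) + k/(-253) = -18*k*(-1/127) + k*(-1/253) = 18*k/127 - k/253 = 4427*k/32131)
√((o - Z(247)) - 4315332) = √((-2174091 - 4427*247/32131) - 4315332) = √((-2174091 - 1*1093469/32131) - 4315332) = √((-2174091 - 1093469/32131) - 4315332) = √(-69856811390/32131 - 4315332) = √(-208512743882/32131) = I*√6699722973672542/32131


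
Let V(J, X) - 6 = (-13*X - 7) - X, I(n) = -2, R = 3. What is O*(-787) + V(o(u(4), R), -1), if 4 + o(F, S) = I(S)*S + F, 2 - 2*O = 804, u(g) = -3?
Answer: 315600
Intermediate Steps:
O = -401 (O = 1 - ½*804 = 1 - 402 = -401)
o(F, S) = -4 + F - 2*S (o(F, S) = -4 + (-2*S + F) = -4 + (F - 2*S) = -4 + F - 2*S)
V(J, X) = -1 - 14*X (V(J, X) = 6 + ((-13*X - 7) - X) = 6 + ((-7 - 13*X) - X) = 6 + (-7 - 14*X) = -1 - 14*X)
O*(-787) + V(o(u(4), R), -1) = -401*(-787) + (-1 - 14*(-1)) = 315587 + (-1 + 14) = 315587 + 13 = 315600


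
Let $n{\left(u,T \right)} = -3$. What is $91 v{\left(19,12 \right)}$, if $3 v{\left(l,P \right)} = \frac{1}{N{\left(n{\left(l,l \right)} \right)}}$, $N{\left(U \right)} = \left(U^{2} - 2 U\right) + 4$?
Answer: $\frac{91}{57} \approx 1.5965$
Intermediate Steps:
$N{\left(U \right)} = 4 + U^{2} - 2 U$
$v{\left(l,P \right)} = \frac{1}{57}$ ($v{\left(l,P \right)} = \frac{1}{3 \left(4 + \left(-3\right)^{2} - -6\right)} = \frac{1}{3 \left(4 + 9 + 6\right)} = \frac{1}{3 \cdot 19} = \frac{1}{3} \cdot \frac{1}{19} = \frac{1}{57}$)
$91 v{\left(19,12 \right)} = 91 \cdot \frac{1}{57} = \frac{91}{57}$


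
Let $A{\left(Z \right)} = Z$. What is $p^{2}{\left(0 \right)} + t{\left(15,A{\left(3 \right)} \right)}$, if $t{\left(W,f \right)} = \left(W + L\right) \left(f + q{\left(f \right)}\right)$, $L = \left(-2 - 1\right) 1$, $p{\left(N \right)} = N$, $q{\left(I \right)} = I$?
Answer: $72$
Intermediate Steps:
$L = -3$ ($L = \left(-3\right) 1 = -3$)
$t{\left(W,f \right)} = 2 f \left(-3 + W\right)$ ($t{\left(W,f \right)} = \left(W - 3\right) \left(f + f\right) = \left(-3 + W\right) 2 f = 2 f \left(-3 + W\right)$)
$p^{2}{\left(0 \right)} + t{\left(15,A{\left(3 \right)} \right)} = 0^{2} + 2 \cdot 3 \left(-3 + 15\right) = 0 + 2 \cdot 3 \cdot 12 = 0 + 72 = 72$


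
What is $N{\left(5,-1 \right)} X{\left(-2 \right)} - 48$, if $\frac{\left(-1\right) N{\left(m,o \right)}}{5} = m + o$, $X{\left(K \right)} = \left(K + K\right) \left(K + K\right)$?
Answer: $-368$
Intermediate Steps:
$X{\left(K \right)} = 4 K^{2}$ ($X{\left(K \right)} = 2 K 2 K = 4 K^{2}$)
$N{\left(m,o \right)} = - 5 m - 5 o$ ($N{\left(m,o \right)} = - 5 \left(m + o\right) = - 5 m - 5 o$)
$N{\left(5,-1 \right)} X{\left(-2 \right)} - 48 = \left(\left(-5\right) 5 - -5\right) 4 \left(-2\right)^{2} - 48 = \left(-25 + 5\right) 4 \cdot 4 - 48 = \left(-20\right) 16 - 48 = -320 - 48 = -368$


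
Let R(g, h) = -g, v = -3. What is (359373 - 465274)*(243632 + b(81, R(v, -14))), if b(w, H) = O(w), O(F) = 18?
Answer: -25802778650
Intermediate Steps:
b(w, H) = 18
(359373 - 465274)*(243632 + b(81, R(v, -14))) = (359373 - 465274)*(243632 + 18) = -105901*243650 = -25802778650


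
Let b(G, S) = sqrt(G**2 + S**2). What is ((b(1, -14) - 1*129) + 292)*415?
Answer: 67645 + 415*sqrt(197) ≈ 73470.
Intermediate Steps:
((b(1, -14) - 1*129) + 292)*415 = ((sqrt(1**2 + (-14)**2) - 1*129) + 292)*415 = ((sqrt(1 + 196) - 129) + 292)*415 = ((sqrt(197) - 129) + 292)*415 = ((-129 + sqrt(197)) + 292)*415 = (163 + sqrt(197))*415 = 67645 + 415*sqrt(197)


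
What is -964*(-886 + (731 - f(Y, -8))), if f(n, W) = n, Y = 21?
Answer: 169664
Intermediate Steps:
-964*(-886 + (731 - f(Y, -8))) = -964*(-886 + (731 - 1*21)) = -964*(-886 + (731 - 21)) = -964*(-886 + 710) = -964*(-176) = 169664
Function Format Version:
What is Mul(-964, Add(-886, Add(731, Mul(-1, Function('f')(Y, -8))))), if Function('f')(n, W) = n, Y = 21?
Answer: 169664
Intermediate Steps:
Mul(-964, Add(-886, Add(731, Mul(-1, Function('f')(Y, -8))))) = Mul(-964, Add(-886, Add(731, Mul(-1, 21)))) = Mul(-964, Add(-886, Add(731, -21))) = Mul(-964, Add(-886, 710)) = Mul(-964, -176) = 169664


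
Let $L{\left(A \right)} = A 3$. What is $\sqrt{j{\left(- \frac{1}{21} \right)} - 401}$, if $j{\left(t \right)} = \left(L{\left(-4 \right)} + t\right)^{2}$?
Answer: $\frac{8 i \sqrt{1763}}{21} \approx 15.995 i$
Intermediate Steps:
$L{\left(A \right)} = 3 A$
$j{\left(t \right)} = \left(-12 + t\right)^{2}$ ($j{\left(t \right)} = \left(3 \left(-4\right) + t\right)^{2} = \left(-12 + t\right)^{2}$)
$\sqrt{j{\left(- \frac{1}{21} \right)} - 401} = \sqrt{\left(-12 - \frac{1}{21}\right)^{2} - 401} = \sqrt{\left(- \frac{253}{21}\right)^{2} - 401} = \sqrt{\frac{64009}{441} - 401} = \sqrt{- \frac{112832}{441}} = \frac{8 i \sqrt{1763}}{21}$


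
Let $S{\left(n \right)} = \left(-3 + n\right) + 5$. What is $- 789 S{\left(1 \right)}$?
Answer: $-2367$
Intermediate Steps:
$S{\left(n \right)} = 2 + n$
$- 789 S{\left(1 \right)} = - 789 \left(2 + 1\right) = \left(-789\right) 3 = -2367$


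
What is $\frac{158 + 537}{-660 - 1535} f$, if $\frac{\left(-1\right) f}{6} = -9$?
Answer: $- \frac{7506}{439} \approx -17.098$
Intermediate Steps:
$f = 54$ ($f = \left(-6\right) \left(-9\right) = 54$)
$\frac{158 + 537}{-660 - 1535} f = \frac{158 + 537}{-660 - 1535} \cdot 54 = \frac{695}{-2195} \cdot 54 = 695 \left(- \frac{1}{2195}\right) 54 = \left(- \frac{139}{439}\right) 54 = - \frac{7506}{439}$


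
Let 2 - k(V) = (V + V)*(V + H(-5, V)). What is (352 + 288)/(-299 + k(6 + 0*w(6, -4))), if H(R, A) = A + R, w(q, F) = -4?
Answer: -640/381 ≈ -1.6798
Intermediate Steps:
k(V) = 2 - 2*V*(-5 + 2*V) (k(V) = 2 - (V + V)*(V + (V - 5)) = 2 - 2*V*(V + (-5 + V)) = 2 - 2*V*(-5 + 2*V))
(352 + 288)/(-299 + k(6 + 0*w(6, -4))) = (352 + 288)/(-299 + (2 - 4*(6 + 0*(-4))² + 10*(6 + 0*(-4)))) = 640/(-299 + (2 - 4*(6 + 0)² + 10*(6 + 0))) = 640/(-299 + (2 - 4*6² + 10*6)) = 640/(-299 + (2 - 4*36 + 60)) = 640/(-299 + (2 - 144 + 60)) = 640/(-299 - 82) = 640/(-381) = 640*(-1/381) = -640/381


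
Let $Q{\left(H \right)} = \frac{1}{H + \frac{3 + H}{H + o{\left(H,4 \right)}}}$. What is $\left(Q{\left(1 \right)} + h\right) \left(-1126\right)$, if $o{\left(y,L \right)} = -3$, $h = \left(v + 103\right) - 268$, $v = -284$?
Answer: $506700$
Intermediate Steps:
$h = -449$ ($h = \left(-284 + 103\right) - 268 = -181 - 268 = -449$)
$Q{\left(H \right)} = \frac{1}{H + \frac{3 + H}{-3 + H}}$ ($Q{\left(H \right)} = \frac{1}{H + \frac{3 + H}{H - 3}} = \frac{1}{H + \frac{3 + H}{-3 + H}}$)
$\left(Q{\left(1 \right)} + h\right) \left(-1126\right) = \left(\frac{-3 + 1}{3 + 1^{2} - 2} - 449\right) \left(-1126\right) = \left(\frac{1}{3 + 1 - 2} \left(-2\right) - 449\right) \left(-1126\right) = \left(\frac{1}{2} \left(-2\right) - 449\right) \left(-1126\right) = \left(-1 - 449\right) \left(-1126\right) = \left(-450\right) \left(-1126\right) = 506700$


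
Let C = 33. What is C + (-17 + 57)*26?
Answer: 1073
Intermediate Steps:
C + (-17 + 57)*26 = 33 + (-17 + 57)*26 = 33 + 40*26 = 33 + 1040 = 1073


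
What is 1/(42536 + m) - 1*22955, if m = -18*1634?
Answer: -301261419/13124 ≈ -22955.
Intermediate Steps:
m = -29412
1/(42536 + m) - 1*22955 = 1/(42536 - 29412) - 1*22955 = 1/13124 - 22955 = -301261419/13124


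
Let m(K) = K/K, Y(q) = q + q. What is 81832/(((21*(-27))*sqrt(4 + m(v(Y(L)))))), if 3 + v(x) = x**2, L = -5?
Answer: -81832*sqrt(5)/2835 ≈ -64.544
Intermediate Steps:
Y(q) = 2*q
v(x) = -3 + x**2
m(K) = 1
81832/(((21*(-27))*sqrt(4 + m(v(Y(L)))))) = 81832/(((21*(-27))*sqrt(4 + 1))) = 81832/((-567*sqrt(5))) = 81832*(-sqrt(5)/2835) = -81832*sqrt(5)/2835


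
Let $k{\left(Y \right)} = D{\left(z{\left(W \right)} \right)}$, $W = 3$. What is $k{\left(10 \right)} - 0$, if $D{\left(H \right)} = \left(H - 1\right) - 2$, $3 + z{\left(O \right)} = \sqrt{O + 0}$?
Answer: $-6 + \sqrt{3} \approx -4.268$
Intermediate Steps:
$z{\left(O \right)} = -3 + \sqrt{O}$ ($z{\left(O \right)} = -3 + \sqrt{O + 0} = -3 + \sqrt{O}$)
$D{\left(H \right)} = -3 + H$ ($D{\left(H \right)} = \left(-1 + H\right) - 2 = -3 + H$)
$k{\left(Y \right)} = -6 + \sqrt{3}$ ($k{\left(Y \right)} = -3 - \left(3 - \sqrt{3}\right) = -6 + \sqrt{3}$)
$k{\left(10 \right)} - 0 = \left(-6 + \sqrt{3}\right) - 0 = \left(-6 + \sqrt{3}\right) + 0 = -6 + \sqrt{3}$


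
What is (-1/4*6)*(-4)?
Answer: 6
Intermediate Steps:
(-1/4*6)*(-4) = (-1*¼*6)*(-4) = -¼*6*(-4) = -3/2*(-4) = 6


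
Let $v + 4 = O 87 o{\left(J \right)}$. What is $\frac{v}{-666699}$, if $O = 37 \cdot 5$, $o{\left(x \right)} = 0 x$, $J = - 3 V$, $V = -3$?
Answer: $\frac{4}{666699} \approx 5.9997 \cdot 10^{-6}$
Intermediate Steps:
$J = 9$ ($J = \left(-3\right) \left(-3\right) = 9$)
$o{\left(x \right)} = 0$
$O = 185$
$v = -4$ ($v = -4 + 185 \cdot 87 \cdot 0 = -4 + 16095 \cdot 0 = -4 + 0 = -4$)
$\frac{v}{-666699} = - \frac{4}{-666699} = \left(-4\right) \left(- \frac{1}{666699}\right) = \frac{4}{666699}$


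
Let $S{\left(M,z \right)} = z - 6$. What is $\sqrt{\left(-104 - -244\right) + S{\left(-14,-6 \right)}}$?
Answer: $8 \sqrt{2} \approx 11.314$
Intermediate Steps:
$S{\left(M,z \right)} = -6 + z$
$\sqrt{\left(-104 - -244\right) + S{\left(-14,-6 \right)}} = \sqrt{\left(-104 - -244\right) - 12} = \sqrt{\left(-104 + 244\right) - 12} = \sqrt{140 - 12} = \sqrt{128} = 8 \sqrt{2}$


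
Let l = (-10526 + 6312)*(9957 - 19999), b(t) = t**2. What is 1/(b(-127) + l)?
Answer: 1/42333117 ≈ 2.3622e-8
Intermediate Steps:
l = 42316988 (l = -4214*(-10042) = 42316988)
1/(b(-127) + l) = 1/((-127)**2 + 42316988) = 1/(16129 + 42316988) = 1/42333117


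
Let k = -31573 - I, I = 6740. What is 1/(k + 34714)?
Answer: -1/3599 ≈ -0.00027785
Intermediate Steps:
k = -38313 (k = -31573 - 1*6740 = -31573 - 6740 = -38313)
1/(k + 34714) = 1/(-38313 + 34714) = 1/(-3599) = -1/3599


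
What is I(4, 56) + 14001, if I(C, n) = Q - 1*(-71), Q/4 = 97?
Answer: 14460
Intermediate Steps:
Q = 388 (Q = 4*97 = 388)
I(C, n) = 459 (I(C, n) = 388 - 1*(-71) = 388 + 71 = 459)
I(4, 56) + 14001 = 459 + 14001 = 14460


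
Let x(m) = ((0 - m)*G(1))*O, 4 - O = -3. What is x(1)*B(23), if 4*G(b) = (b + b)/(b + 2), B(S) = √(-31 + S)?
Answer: -7*I*√2/3 ≈ -3.2998*I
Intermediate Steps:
O = 7 (O = 4 - 1*(-3) = 4 + 3 = 7)
G(b) = b/(2*(2 + b)) (G(b) = ((b + b)/(b + 2))/4 = ((2*b)/(2 + b))/4 = (2*b/(2 + b))/4 = b/(2*(2 + b)))
x(m) = -7*m/6 (x(m) = ((0 - m)*((½)*1/(2 + 1)))*7 = ((-m)*((½)*1/3))*7 = ((-m)*((½)*1*(⅓)))*7 = (-m*(⅙))*7 = -m/6*7 = -7*m/6)
x(1)*B(23) = (-7/6*1)*√(-31 + 23) = -7*I*√2/3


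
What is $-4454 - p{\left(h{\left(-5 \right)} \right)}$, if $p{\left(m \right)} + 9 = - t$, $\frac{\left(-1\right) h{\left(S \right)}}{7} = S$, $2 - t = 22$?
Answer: $-4465$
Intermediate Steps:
$t = -20$ ($t = 2 - 22 = -20$)
$h{\left(S \right)} = - 7 S$
$p{\left(m \right)} = 11$ ($p{\left(m \right)} = -9 - -20 = -9 + 20 = 11$)
$-4454 - p{\left(h{\left(-5 \right)} \right)} = -4454 - 11 = -4465$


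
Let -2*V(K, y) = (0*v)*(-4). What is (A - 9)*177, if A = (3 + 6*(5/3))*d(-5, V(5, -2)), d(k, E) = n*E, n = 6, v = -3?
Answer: -1593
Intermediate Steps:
V(K, y) = 0 (V(K, y) = -0*(-3)*(-4)/2 = -0*(-4) = -½*0 = 0)
d(k, E) = 6*E
A = 0 (A = (3 + 6*(5/3))*(6*0) = (3 + 6*(5*(⅓)))*0 = (3 + 6*(5/3))*0 = (3 + 10)*0 = 13*0 = 0)
(A - 9)*177 = (0 - 9)*177 = -9*177 = -1593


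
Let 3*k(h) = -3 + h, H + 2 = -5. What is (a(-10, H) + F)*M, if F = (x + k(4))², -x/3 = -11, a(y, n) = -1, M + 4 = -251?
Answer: -849235/3 ≈ -2.8308e+5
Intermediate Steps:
H = -7 (H = -2 - 5 = -7)
M = -255 (M = -4 - 251 = -255)
x = 33 (x = -3*(-11) = 33)
k(h) = -1 + h/3 (k(h) = (-3 + h)/3 = -1 + h/3)
F = 10000/9 (F = (33 + (-1 + (⅓)*4))² = (33 + (-1 + 4/3))² = (33 + ⅓)² = (100/3)² = 10000/9 ≈ 1111.1)
(a(-10, H) + F)*M = (-1 + 10000/9)*(-255) = (9991/9)*(-255) = -849235/3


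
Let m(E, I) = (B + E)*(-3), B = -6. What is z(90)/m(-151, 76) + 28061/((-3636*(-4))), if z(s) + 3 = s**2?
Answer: 43659833/2283408 ≈ 19.120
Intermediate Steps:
z(s) = -3 + s**2
m(E, I) = 18 - 3*E (m(E, I) = (-6 + E)*(-3) = 18 - 3*E)
z(90)/m(-151, 76) + 28061/((-3636*(-4))) = (-3 + 90**2)/(18 - 3*(-151)) + 28061/((-3636*(-4))) = (-3 + 8100)/(18 + 453) + 28061/14544 = 8097/471 + 28061*(1/14544) = 8097*(1/471) + 28061/14544 = 2699/157 + 28061/14544 = 43659833/2283408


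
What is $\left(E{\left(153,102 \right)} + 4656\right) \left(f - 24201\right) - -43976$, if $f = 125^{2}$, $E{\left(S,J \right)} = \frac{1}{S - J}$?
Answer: $- \frac{2034188456}{51} \approx -3.9886 \cdot 10^{7}$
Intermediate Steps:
$f = 15625$
$\left(E{\left(153,102 \right)} + 4656\right) \left(f - 24201\right) - -43976 = \left(- \frac{1}{102 - 153} + 4656\right) \left(15625 - 24201\right) - -43976 = \left(- \frac{1}{102 - 153} + 4656\right) \left(-8576\right) + 43976 = \left(- \frac{1}{-51} + 4656\right) \left(-8576\right) + 43976 = \left(\left(-1\right) \left(- \frac{1}{51}\right) + 4656\right) \left(-8576\right) + 43976 = \left(\frac{1}{51} + 4656\right) \left(-8576\right) + 43976 = \frac{237457}{51} \left(-8576\right) + 43976 = - \frac{2036431232}{51} + 43976 = - \frac{2034188456}{51}$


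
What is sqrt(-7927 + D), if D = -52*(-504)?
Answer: sqrt(18281) ≈ 135.21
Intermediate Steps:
D = 26208
sqrt(-7927 + D) = sqrt(-7927 + 26208) = sqrt(18281)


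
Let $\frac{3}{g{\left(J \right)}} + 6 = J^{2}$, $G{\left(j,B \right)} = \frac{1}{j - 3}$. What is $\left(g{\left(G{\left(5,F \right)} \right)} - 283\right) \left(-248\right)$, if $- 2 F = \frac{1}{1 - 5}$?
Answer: $\frac{1617208}{23} \approx 70313.0$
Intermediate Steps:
$F = \frac{1}{8}$ ($F = - \frac{1}{2 \left(1 - 5\right)} = - \frac{1}{2 \left(-4\right)} = \left(- \frac{1}{2}\right) \left(- \frac{1}{4}\right) = \frac{1}{8} \approx 0.125$)
$G{\left(j,B \right)} = \frac{1}{-3 + j}$
$g{\left(J \right)} = \frac{3}{-6 + J^{2}}$
$\left(g{\left(G{\left(5,F \right)} \right)} - 283\right) \left(-248\right) = \left(\frac{3}{-6 + \left(\frac{1}{-3 + 5}\right)^{2}} - 283\right) \left(-248\right) = \left(\frac{3}{-6 + \left(\frac{1}{2}\right)^{2}} - 283\right) \left(-248\right) = \left(\frac{3}{-6 + \frac{1}{4}} - 283\right) \left(-248\right) = \left(\frac{3}{- \frac{23}{4}} - 283\right) \left(-248\right) = \left(3 \left(- \frac{4}{23}\right) - 283\right) \left(-248\right) = \left(- \frac{12}{23} - 283\right) \left(-248\right) = \left(- \frac{6521}{23}\right) \left(-248\right) = \frac{1617208}{23}$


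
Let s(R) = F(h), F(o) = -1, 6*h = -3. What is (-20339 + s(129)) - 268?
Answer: -20608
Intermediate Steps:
h = -1/2 (h = (1/6)*(-3) = -1/2 ≈ -0.50000)
s(R) = -1
(-20339 + s(129)) - 268 = (-20339 - 1) - 268 = -20340 - 268 = -20608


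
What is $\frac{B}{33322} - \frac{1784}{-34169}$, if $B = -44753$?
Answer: $- \frac{1469718809}{1138579418} \approx -1.2908$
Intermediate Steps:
$\frac{B}{33322} - \frac{1784}{-34169} = - \frac{44753}{33322} - \frac{1784}{-34169} = \left(-44753\right) \frac{1}{33322} - - \frac{1784}{34169} = - \frac{44753}{33322} + \frac{1784}{34169} = - \frac{1469718809}{1138579418}$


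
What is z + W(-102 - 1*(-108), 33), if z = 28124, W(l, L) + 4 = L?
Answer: 28153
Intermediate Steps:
W(l, L) = -4 + L
z + W(-102 - 1*(-108), 33) = 28124 + (-4 + 33) = 28124 + 29 = 28153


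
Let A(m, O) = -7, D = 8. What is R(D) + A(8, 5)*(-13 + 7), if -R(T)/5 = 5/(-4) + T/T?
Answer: 173/4 ≈ 43.250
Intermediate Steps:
R(T) = 5/4 (R(T) = -5*(5/(-4) + T/T) = -5*(5*(-¼) + 1) = -5*(-5/4 + 1) = -5*(-¼) = 5/4)
R(D) + A(8, 5)*(-13 + 7) = 5/4 - 7*(-13 + 7) = 5/4 - 7*(-6) = 5/4 + 42 = 173/4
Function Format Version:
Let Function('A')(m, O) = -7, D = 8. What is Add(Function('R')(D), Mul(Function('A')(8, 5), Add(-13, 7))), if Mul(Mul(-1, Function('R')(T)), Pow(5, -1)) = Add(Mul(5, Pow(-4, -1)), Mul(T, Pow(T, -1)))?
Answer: Rational(173, 4) ≈ 43.250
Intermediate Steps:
Function('R')(T) = Rational(5, 4) (Function('R')(T) = Mul(-5, Add(Mul(5, Pow(-4, -1)), Mul(T, Pow(T, -1)))) = Mul(-5, Add(Mul(5, Rational(-1, 4)), 1)) = Mul(-5, Add(Rational(-5, 4), 1)) = Mul(-5, Rational(-1, 4)) = Rational(5, 4))
Add(Function('R')(D), Mul(Function('A')(8, 5), Add(-13, 7))) = Add(Rational(5, 4), Mul(-7, Add(-13, 7))) = Add(Rational(5, 4), Mul(-7, -6)) = Add(Rational(5, 4), 42) = Rational(173, 4)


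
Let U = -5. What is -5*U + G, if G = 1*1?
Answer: 26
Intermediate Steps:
G = 1
-5*U + G = -5*(-5) + 1 = 25 + 1 = 26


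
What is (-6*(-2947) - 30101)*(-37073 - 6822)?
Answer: 545132005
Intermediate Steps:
(-6*(-2947) - 30101)*(-37073 - 6822) = (17682 - 30101)*(-43895) = -12419*(-43895) = 545132005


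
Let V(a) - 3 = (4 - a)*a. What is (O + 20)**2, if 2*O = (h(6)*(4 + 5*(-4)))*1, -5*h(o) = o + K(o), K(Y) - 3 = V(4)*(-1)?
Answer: 21904/25 ≈ 876.16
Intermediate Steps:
V(a) = 3 + a*(4 - a) (V(a) = 3 + (4 - a)*a = 3 + a*(4 - a))
K(Y) = 0 (K(Y) = 3 + (3 - 1*4**2 + 4*4)*(-1) = 3 + (3 - 1*16 + 16)*(-1) = 3 + (3 - 16 + 16)*(-1) = 3 + 3*(-1) = 3 - 3 = 0)
h(o) = -o/5 (h(o) = -(o + 0)/5 = -o/5)
O = 48/5 (O = (((-1/5*6)*(4 + 5*(-4)))*1)/2 = (-6*(4 - 20)/5*1)/2 = (-6/5*(-16)*1)/2 = ((96/5)*1)/2 = (1/2)*(96/5) = 48/5 ≈ 9.6000)
(O + 20)**2 = (48/5 + 20)**2 = (148/5)**2 = 21904/25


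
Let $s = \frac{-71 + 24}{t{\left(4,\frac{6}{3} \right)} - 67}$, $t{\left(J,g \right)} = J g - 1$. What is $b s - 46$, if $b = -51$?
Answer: $- \frac{1719}{20} \approx -85.95$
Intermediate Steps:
$t{\left(J,g \right)} = -1 + J g$
$s = \frac{47}{60}$ ($s = \frac{-71 + 24}{\left(-1 + 4 \cdot \frac{6}{3}\right) - 67} = - \frac{47}{\left(-1 + 4 \cdot 6 \cdot \frac{1}{3}\right) - 67} = - \frac{47}{\left(-1 + 4 \cdot 2\right) - 67} = - \frac{47}{\left(-1 + 8\right) - 67} = - \frac{47}{7 - 67} = - \frac{47}{-60} = \left(-47\right) \left(- \frac{1}{60}\right) = \frac{47}{60} \approx 0.78333$)
$b s - 46 = \left(-51\right) \frac{47}{60} - 46 = - \frac{799}{20} - 46 = - \frac{1719}{20}$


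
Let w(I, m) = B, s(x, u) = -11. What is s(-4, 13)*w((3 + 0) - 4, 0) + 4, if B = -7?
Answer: 81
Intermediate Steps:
w(I, m) = -7
s(-4, 13)*w((3 + 0) - 4, 0) + 4 = -11*(-7) + 4 = 77 + 4 = 81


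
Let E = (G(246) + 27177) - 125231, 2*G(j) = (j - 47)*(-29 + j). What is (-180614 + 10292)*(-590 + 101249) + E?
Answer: -34289037321/2 ≈ -1.7145e+10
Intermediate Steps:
G(j) = (-47 + j)*(-29 + j)/2 (G(j) = ((j - 47)*(-29 + j))/2 = ((-47 + j)*(-29 + j))/2 = (-47 + j)*(-29 + j)/2)
E = -152925/2 (E = ((1363/2 + (1/2)*246**2 - 38*246) + 27177) - 125231 = ((1363/2 + (1/2)*60516 - 9348) + 27177) - 125231 = ((1363/2 + 30258 - 9348) + 27177) - 125231 = (43183/2 + 27177) - 125231 = 97537/2 - 125231 = -152925/2 ≈ -76463.)
(-180614 + 10292)*(-590 + 101249) + E = (-180614 + 10292)*(-590 + 101249) - 152925/2 = -170322*100659 - 152925/2 = -17144442198 - 152925/2 = -34289037321/2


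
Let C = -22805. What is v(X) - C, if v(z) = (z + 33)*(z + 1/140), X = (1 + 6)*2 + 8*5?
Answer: 3850507/140 ≈ 27504.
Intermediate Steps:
X = 54 (X = 7*2 + 40 = 14 + 40 = 54)
v(z) = (33 + z)*(1/140 + z) (v(z) = (33 + z)*(z + 1/140) = (33 + z)*(1/140 + z))
v(X) - C = (33/140 + 54² + (4621/140)*54) - 1*(-22805) = (33/140 + 2916 + 124767/70) + 22805 = 657807/140 + 22805 = 3850507/140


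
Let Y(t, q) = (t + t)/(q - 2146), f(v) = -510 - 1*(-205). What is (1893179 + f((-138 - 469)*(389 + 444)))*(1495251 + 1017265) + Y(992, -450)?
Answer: 3086563660928120/649 ≈ 4.7559e+12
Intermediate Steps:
f(v) = -305 (f(v) = -510 + 205 = -305)
Y(t, q) = 2*t/(-2146 + q) (Y(t, q) = (2*t)/(-2146 + q) = 2*t/(-2146 + q))
(1893179 + f((-138 - 469)*(389 + 444)))*(1495251 + 1017265) + Y(992, -450) = (1893179 - 305)*(1495251 + 1017265) + 2*992/(-2146 - 450) = 1892874*2512516 + 2*992/(-2596) = 4755876210984 + 2*992*(-1/2596) = 4755876210984 - 496/649 = 3086563660928120/649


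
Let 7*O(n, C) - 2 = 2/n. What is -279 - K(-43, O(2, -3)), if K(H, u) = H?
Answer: -236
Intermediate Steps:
O(n, C) = 2/7 + 2/(7*n) (O(n, C) = 2/7 + (2/n)/7 = 2/7 + 2/(7*n))
-279 - K(-43, O(2, -3)) = -279 - 1*(-43) = -279 + 43 = -236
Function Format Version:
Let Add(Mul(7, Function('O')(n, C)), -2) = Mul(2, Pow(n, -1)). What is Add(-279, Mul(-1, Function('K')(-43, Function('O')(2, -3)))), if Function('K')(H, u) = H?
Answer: -236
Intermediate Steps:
Function('O')(n, C) = Add(Rational(2, 7), Mul(Rational(2, 7), Pow(n, -1))) (Function('O')(n, C) = Add(Rational(2, 7), Mul(Rational(1, 7), Mul(2, Pow(n, -1)))) = Add(Rational(2, 7), Mul(Rational(2, 7), Pow(n, -1))))
Add(-279, Mul(-1, Function('K')(-43, Function('O')(2, -3)))) = Add(-279, Mul(-1, -43)) = Add(-279, 43) = -236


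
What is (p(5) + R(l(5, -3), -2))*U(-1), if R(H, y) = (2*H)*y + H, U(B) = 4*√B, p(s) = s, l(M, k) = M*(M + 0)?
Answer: -280*I ≈ -280.0*I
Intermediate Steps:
l(M, k) = M² (l(M, k) = M*M = M²)
R(H, y) = H + 2*H*y (R(H, y) = 2*H*y + H = H + 2*H*y)
(p(5) + R(l(5, -3), -2))*U(-1) = (5 + 5²*(1 + 2*(-2)))*(4*√(-1)) = (5 + 25*(1 - 4))*(4*I) = (5 + 25*(-3))*(4*I) = (5 - 75)*(4*I) = -280*I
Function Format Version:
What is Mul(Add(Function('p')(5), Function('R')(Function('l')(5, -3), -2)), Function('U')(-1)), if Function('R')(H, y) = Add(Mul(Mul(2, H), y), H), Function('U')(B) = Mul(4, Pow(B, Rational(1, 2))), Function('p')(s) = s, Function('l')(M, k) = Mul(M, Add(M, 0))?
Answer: Mul(-280, I) ≈ Mul(-280.00, I)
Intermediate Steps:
Function('l')(M, k) = Pow(M, 2) (Function('l')(M, k) = Mul(M, M) = Pow(M, 2))
Function('R')(H, y) = Add(H, Mul(2, H, y)) (Function('R')(H, y) = Add(Mul(2, H, y), H) = Add(H, Mul(2, H, y)))
Mul(Add(Function('p')(5), Function('R')(Function('l')(5, -3), -2)), Function('U')(-1)) = Mul(Add(5, Mul(Pow(5, 2), Add(1, Mul(2, -2)))), Mul(4, Pow(-1, Rational(1, 2)))) = Mul(Add(5, Mul(25, Add(1, -4))), Mul(4, I)) = Mul(Add(5, Mul(25, -3)), Mul(4, I)) = Mul(Add(5, -75), Mul(4, I)) = Mul(-70, Mul(4, I)) = Mul(-280, I)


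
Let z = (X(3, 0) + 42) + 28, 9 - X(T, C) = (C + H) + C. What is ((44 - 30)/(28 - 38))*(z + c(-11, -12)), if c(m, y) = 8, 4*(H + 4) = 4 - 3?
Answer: -2541/20 ≈ -127.05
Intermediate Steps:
H = -15/4 (H = -4 + (4 - 3)/4 = -4 + (1/4)*1 = -4 + 1/4 = -15/4 ≈ -3.7500)
X(T, C) = 51/4 - 2*C (X(T, C) = 9 - ((C - 15/4) + C) = 9 - ((-15/4 + C) + C) = 9 - (-15/4 + 2*C) = 9 + (15/4 - 2*C) = 51/4 - 2*C)
z = 331/4 (z = ((51/4 - 2*0) + 42) + 28 = ((51/4 + 0) + 42) + 28 = (51/4 + 42) + 28 = 219/4 + 28 = 331/4 ≈ 82.750)
((44 - 30)/(28 - 38))*(z + c(-11, -12)) = ((44 - 30)/(28 - 38))*(331/4 + 8) = (14/(-10))*(363/4) = (14*(-1/10))*(363/4) = -7/5*363/4 = -2541/20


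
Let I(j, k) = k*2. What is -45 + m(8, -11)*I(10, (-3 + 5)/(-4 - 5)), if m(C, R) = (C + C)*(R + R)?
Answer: 1003/9 ≈ 111.44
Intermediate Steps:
I(j, k) = 2*k
m(C, R) = 4*C*R (m(C, R) = (2*C)*(2*R) = 4*C*R)
-45 + m(8, -11)*I(10, (-3 + 5)/(-4 - 5)) = -45 + (4*8*(-11))*(2*((-3 + 5)/(-4 - 5))) = -45 - 704*2/(-9) = -45 - 704*2*(-1/9) = -45 - 704*(-2)/9 = -45 - 352*(-4/9) = -45 + 1408/9 = 1003/9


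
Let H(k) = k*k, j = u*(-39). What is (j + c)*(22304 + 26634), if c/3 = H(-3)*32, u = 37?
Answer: -28335102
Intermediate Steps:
j = -1443 (j = 37*(-39) = -1443)
H(k) = k**2
c = 864 (c = 3*((-3)**2*32) = 3*(9*32) = 3*288 = 864)
(j + c)*(22304 + 26634) = (-1443 + 864)*(22304 + 26634) = -579*48938 = -28335102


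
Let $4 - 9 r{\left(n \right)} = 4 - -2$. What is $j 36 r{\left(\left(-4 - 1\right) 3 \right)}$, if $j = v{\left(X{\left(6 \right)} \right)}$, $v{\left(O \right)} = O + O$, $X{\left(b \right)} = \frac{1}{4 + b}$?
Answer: $- \frac{8}{5} \approx -1.6$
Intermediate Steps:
$v{\left(O \right)} = 2 O$
$r{\left(n \right)} = - \frac{2}{9}$ ($r{\left(n \right)} = \frac{4}{9} - \frac{4 - -2}{9} = \frac{4}{9} - \frac{4 + 2}{9} = \frac{4}{9} - \frac{2}{3} = - \frac{2}{9}$)
$j = \frac{1}{5}$ ($j = \frac{2}{4 + 6} = \frac{2}{10} = 2 \cdot \frac{1}{10} = \frac{1}{5} \approx 0.2$)
$j 36 r{\left(\left(-4 - 1\right) 3 \right)} = \frac{1}{5} \cdot 36 \left(- \frac{2}{9}\right) = \frac{36}{5} \left(- \frac{2}{9}\right) = - \frac{8}{5}$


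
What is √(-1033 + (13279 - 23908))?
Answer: 7*I*√238 ≈ 107.99*I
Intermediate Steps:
√(-1033 + (13279 - 23908)) = √(-1033 - 10629) = √(-11662) = 7*I*√238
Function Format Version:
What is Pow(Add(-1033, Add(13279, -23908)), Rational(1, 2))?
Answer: Mul(7, I, Pow(238, Rational(1, 2))) ≈ Mul(107.99, I)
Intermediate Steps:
Pow(Add(-1033, Add(13279, -23908)), Rational(1, 2)) = Pow(Add(-1033, -10629), Rational(1, 2)) = Pow(-11662, Rational(1, 2)) = Mul(7, I, Pow(238, Rational(1, 2)))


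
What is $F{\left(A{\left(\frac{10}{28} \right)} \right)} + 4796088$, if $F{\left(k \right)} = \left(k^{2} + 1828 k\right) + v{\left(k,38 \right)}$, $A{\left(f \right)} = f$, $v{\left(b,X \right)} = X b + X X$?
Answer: $\frac{940446917}{196} \approx 4.7982 \cdot 10^{6}$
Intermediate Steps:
$v{\left(b,X \right)} = X^{2} + X b$ ($v{\left(b,X \right)} = X b + X^{2} = X^{2} + X b$)
$F{\left(k \right)} = 1444 + k^{2} + 1866 k$ ($F{\left(k \right)} = \left(k^{2} + 1828 k\right) + 38 \left(38 + k\right) = \left(k^{2} + 1828 k\right) + \left(1444 + 38 k\right) = 1444 + k^{2} + 1866 k$)
$F{\left(A{\left(\frac{10}{28} \right)} \right)} + 4796088 = \left(1444 + \left(\frac{10}{28}\right)^{2} + 1866 \cdot \frac{10}{28}\right) + 4796088 = \left(1444 + \left(10 \cdot \frac{1}{28}\right)^{2} + 1866 \cdot 10 \cdot \frac{1}{28}\right) + 4796088 = \left(1444 + \left(\frac{5}{14}\right)^{2} + 1866 \cdot \frac{5}{14}\right) + 4796088 = \left(1444 + \frac{25}{196} + \frac{4665}{7}\right) + 4796088 = \frac{413669}{196} + 4796088 = \frac{940446917}{196}$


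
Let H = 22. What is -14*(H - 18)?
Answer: -56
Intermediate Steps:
-14*(H - 18) = -14*(22 - 18) = -14*4 = -56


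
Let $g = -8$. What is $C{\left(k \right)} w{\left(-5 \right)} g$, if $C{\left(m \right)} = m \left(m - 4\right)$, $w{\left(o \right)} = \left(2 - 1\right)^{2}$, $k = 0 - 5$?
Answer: $-360$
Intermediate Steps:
$k = -5$
$w{\left(o \right)} = 1$ ($w{\left(o \right)} = 1^{2} = 1$)
$C{\left(m \right)} = m \left(-4 + m\right)$
$C{\left(k \right)} w{\left(-5 \right)} g = - 5 \left(-4 - 5\right) 1 \left(-8\right) = \left(-5\right) \left(-9\right) 1 \left(-8\right) = 45 \cdot 1 \left(-8\right) = 45 \left(-8\right) = -360$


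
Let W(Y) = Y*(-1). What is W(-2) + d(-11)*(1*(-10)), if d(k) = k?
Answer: 112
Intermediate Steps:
W(Y) = -Y
W(-2) + d(-11)*(1*(-10)) = -1*(-2) - 11*(-10) = 2 - 11*(-10) = 2 + 110 = 112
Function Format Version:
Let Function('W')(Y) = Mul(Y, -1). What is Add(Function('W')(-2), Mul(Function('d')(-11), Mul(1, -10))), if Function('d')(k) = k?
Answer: 112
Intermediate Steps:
Function('W')(Y) = Mul(-1, Y)
Add(Function('W')(-2), Mul(Function('d')(-11), Mul(1, -10))) = Add(Mul(-1, -2), Mul(-11, Mul(1, -10))) = Add(2, Mul(-11, -10)) = Add(2, 110) = 112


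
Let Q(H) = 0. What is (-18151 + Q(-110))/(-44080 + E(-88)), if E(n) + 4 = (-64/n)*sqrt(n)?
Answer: 2200463881/5344347532 + 18151*I*sqrt(22)/1336086883 ≈ 0.41174 + 6.372e-5*I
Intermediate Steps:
E(n) = -4 - 64/sqrt(n) (E(n) = -4 + (-64/n)*sqrt(n) = -4 - 64/sqrt(n))
(-18151 + Q(-110))/(-44080 + E(-88)) = (-18151 + 0)/(-44080 + (-4 - (-16)*I*sqrt(22)/11)) = -18151/(-44080 + (-4 - (-16)*I*sqrt(22)/11)) = -18151/(-44080 + (-4 + 16*I*sqrt(22)/11)) = -18151/(-44084 + 16*I*sqrt(22)/11)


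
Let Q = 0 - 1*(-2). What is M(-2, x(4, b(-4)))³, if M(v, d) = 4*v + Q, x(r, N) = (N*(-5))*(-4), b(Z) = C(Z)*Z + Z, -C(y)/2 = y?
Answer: -216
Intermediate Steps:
C(y) = -2*y
Q = 2 (Q = 0 + 2 = 2)
b(Z) = Z - 2*Z² (b(Z) = (-2*Z)*Z + Z = -2*Z² + Z = Z - 2*Z²)
x(r, N) = 20*N (x(r, N) = -5*N*(-4) = 20*N)
M(v, d) = 2 + 4*v (M(v, d) = 4*v + 2 = 2 + 4*v)
M(-2, x(4, b(-4)))³ = (2 + 4*(-2))³ = (2 - 8)³ = (-6)³ = -216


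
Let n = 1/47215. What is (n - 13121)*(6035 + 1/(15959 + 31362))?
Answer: -9311604413581016/117592685 ≈ -7.9185e+7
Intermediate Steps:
n = 1/47215 ≈ 2.1180e-5
(n - 13121)*(6035 + 1/(15959 + 31362)) = (1/47215 - 13121)*(6035 + 1/(15959 + 31362)) = -619508014*(6035 + 1/47321)/47215 = -619508014/47215*285582236/47321 = -9311604413581016/117592685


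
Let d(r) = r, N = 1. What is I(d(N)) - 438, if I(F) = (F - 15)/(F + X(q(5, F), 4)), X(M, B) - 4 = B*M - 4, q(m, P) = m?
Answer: -1316/3 ≈ -438.67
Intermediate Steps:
X(M, B) = B*M (X(M, B) = 4 + (B*M - 4) = 4 + (-4 + B*M) = B*M)
I(F) = (-15 + F)/(20 + F) (I(F) = (F - 15)/(F + 4*5) = (-15 + F)/(F + 20) = (-15 + F)/(20 + F))
I(d(N)) - 438 = (-15 + 1)/(20 + 1) - 438 = -14/21 - 438 = (1/21)*(-14) - 438 = -⅔ - 438 = -1316/3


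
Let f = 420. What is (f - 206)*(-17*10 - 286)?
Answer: -97584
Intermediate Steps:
(f - 206)*(-17*10 - 286) = (420 - 206)*(-17*10 - 286) = 214*(-170 - 286) = 214*(-456) = -97584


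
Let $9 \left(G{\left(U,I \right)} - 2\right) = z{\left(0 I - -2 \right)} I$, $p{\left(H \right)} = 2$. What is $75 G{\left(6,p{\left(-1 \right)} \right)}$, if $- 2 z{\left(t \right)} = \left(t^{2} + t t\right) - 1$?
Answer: $\frac{275}{3} \approx 91.667$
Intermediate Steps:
$z{\left(t \right)} = \frac{1}{2} - t^{2}$ ($z{\left(t \right)} = - \frac{\left(t^{2} + t t\right) - 1}{2} = - \frac{\left(t^{2} + t^{2}\right) - 1}{2} = - \frac{2 t^{2} - 1}{2} = - \frac{-1 + 2 t^{2}}{2} = \frac{1}{2} - t^{2}$)
$G{\left(U,I \right)} = 2 - \frac{7 I}{18}$ ($G{\left(U,I \right)} = 2 + \frac{\left(\frac{1}{2} - \left(0 I - -2\right)^{2}\right) I}{9} = 2 + \frac{\left(\frac{1}{2} - \left(0 + \left(-2 + 4\right)\right)^{2}\right) I}{9} = 2 + \frac{\left(\frac{1}{2} - \left(0 + 2\right)^{2}\right) I}{9} = 2 + \frac{\left(\frac{1}{2} - 2^{2}\right) I}{9} = 2 + \frac{\left(\frac{1}{2} - 4\right) I}{9} = 2 + \frac{\left(- \frac{7}{2}\right) I}{9} = 2 - \frac{7 I}{18}$)
$75 G{\left(6,p{\left(-1 \right)} \right)} = 75 \left(2 - \frac{7}{9}\right) = 75 \cdot \frac{11}{9} = \frac{275}{3}$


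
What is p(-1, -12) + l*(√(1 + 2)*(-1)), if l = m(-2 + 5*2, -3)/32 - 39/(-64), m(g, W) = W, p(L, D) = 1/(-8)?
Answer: -⅛ - 33*√3/64 ≈ -1.0181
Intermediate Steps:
p(L, D) = -⅛
l = 33/64 (l = -3/32 - 39/(-64) = -3*1/32 - 39*(-1/64) = -3/32 + 39/64 = 33/64 ≈ 0.51563)
p(-1, -12) + l*(√(1 + 2)*(-1)) = -⅛ + 33*(√(1 + 2)*(-1))/64 = -⅛ + 33*(√3*(-1))/64 = -⅛ + 33*(-√3)/64 = -⅛ - 33*√3/64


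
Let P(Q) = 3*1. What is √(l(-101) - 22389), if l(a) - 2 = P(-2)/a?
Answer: I*√228370090/101 ≈ 149.62*I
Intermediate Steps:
P(Q) = 3
l(a) = 2 + 3/a
√(l(-101) - 22389) = √((2 + 3/(-101)) - 22389) = √((2 + 3*(-1/101)) - 22389) = √((2 - 3/101) - 22389) = √(199/101 - 22389) = √(-2261090/101) = I*√228370090/101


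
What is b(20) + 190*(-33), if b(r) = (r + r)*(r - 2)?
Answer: -5550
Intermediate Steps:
b(r) = 2*r*(-2 + r) (b(r) = (2*r)*(-2 + r) = 2*r*(-2 + r))
b(20) + 190*(-33) = 2*20*(-2 + 20) + 190*(-33) = 2*20*18 - 6270 = 720 - 6270 = -5550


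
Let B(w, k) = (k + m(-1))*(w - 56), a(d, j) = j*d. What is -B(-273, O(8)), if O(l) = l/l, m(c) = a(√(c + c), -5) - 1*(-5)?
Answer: 1974 - 1645*I*√2 ≈ 1974.0 - 2326.4*I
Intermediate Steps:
a(d, j) = d*j
m(c) = 5 - 5*√2*√c (m(c) = √(c + c)*(-5) - 1*(-5) = √(2*c)*(-5) + 5 = (√2*√c)*(-5) + 5 = -5*√2*√c + 5 = 5 - 5*√2*√c)
O(l) = 1
B(w, k) = (-56 + w)*(5 + k - 5*I*√2) (B(w, k) = (k + (5 - 5*√2*√(-1)))*(w - 56) = (k + (5 - 5*√2*I))*(-56 + w) = (k + (5 - 5*I*√2))*(-56 + w) = (5 + k - 5*I*√2)*(-56 + w) = (-56 + w)*(5 + k - 5*I*√2))
-B(-273, O(8)) = -(-280 - 56*1 + 1*(-273) + 5*(-273)*(1 - I*√2) + 280*I*√2) = -(-280 - 56 - 273 + (-1365 + 1365*I*√2) + 280*I*√2) = -(-1974 + 1645*I*√2) = 1974 - 1645*I*√2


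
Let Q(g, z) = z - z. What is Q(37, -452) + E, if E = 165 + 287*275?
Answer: 79090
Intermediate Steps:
Q(g, z) = 0
E = 79090 (E = 165 + 78925 = 79090)
Q(37, -452) + E = 0 + 79090 = 79090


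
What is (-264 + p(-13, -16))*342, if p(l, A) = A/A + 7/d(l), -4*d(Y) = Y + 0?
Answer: -1159722/13 ≈ -89209.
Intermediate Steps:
d(Y) = -Y/4 (d(Y) = -(Y + 0)/4 = -Y/4)
p(l, A) = 1 - 28/l (p(l, A) = A/A + 7/((-l/4)) = 1 + 7*(-4/l) = 1 - 28/l)
(-264 + p(-13, -16))*342 = (-264 + (-28 - 13)/(-13))*342 = (-264 - 1/13*(-41))*342 = (-264 + 41/13)*342 = -3391/13*342 = -1159722/13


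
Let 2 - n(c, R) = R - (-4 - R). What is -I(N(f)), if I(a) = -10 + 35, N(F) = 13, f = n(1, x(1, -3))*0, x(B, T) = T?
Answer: -25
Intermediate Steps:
n(c, R) = -2 - 2*R (n(c, R) = 2 - (R - (-4 - R)) = 2 - (R + (4 + R)) = 2 - (4 + 2*R) = 2 + (-4 - 2*R) = -2 - 2*R)
f = 0 (f = (-2 - 2*(-3))*0 = (-2 + 6)*0 = 4*0 = 0)
I(a) = 25
-I(N(f)) = -1*25 = -25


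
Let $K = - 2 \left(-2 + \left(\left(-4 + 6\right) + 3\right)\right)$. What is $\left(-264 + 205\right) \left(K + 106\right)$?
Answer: $-5900$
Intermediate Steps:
$K = -6$ ($K = - 2 \left(-2 + \left(2 + 3\right)\right) = - 2 \left(-2 + 5\right) = \left(-2\right) 3 = -6$)
$\left(-264 + 205\right) \left(K + 106\right) = \left(-264 + 205\right) \left(-6 + 106\right) = \left(-59\right) 100 = -5900$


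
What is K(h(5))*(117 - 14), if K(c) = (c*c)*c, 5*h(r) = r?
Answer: 103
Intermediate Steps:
h(r) = r/5
K(c) = c³ (K(c) = c²*c = c³)
K(h(5))*(117 - 14) = ((⅕)*5)³*(117 - 14) = 1³*103 = 1*103 = 103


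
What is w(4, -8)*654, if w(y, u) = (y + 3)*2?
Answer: 9156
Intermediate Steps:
w(y, u) = 6 + 2*y (w(y, u) = (3 + y)*2 = 6 + 2*y)
w(4, -8)*654 = (6 + 2*4)*654 = (6 + 8)*654 = 14*654 = 9156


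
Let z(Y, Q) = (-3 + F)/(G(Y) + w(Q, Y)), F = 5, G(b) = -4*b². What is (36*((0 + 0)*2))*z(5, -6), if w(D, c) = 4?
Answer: 0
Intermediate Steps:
z(Y, Q) = 2/(4 - 4*Y²) (z(Y, Q) = (-3 + 5)/(-4*Y² + 4) = 2/(4 - 4*Y²))
(36*((0 + 0)*2))*z(5, -6) = (36*((0 + 0)*2))*(-1/(-2 + 2*5²)) = (36*(0*2))*(-1/(-2 + 2*25)) = (36*0)*(-1/(-2 + 50)) = 0*(-1/48) = 0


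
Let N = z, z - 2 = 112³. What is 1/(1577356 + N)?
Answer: 1/2982286 ≈ 3.3531e-7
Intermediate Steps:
z = 1404930 (z = 2 + 112³ = 2 + 1404928 = 1404930)
N = 1404930
1/(1577356 + N) = 1/(1577356 + 1404930) = 1/2982286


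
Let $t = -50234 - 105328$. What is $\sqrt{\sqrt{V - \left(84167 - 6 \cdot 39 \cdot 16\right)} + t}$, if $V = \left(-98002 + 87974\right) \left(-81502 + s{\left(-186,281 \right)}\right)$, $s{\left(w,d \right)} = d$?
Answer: $\sqrt{-155562 + 7 \sqrt{16620485}} \approx 356.4 i$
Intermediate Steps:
$V = 814484188$ ($V = \left(-98002 + 87974\right) \left(-81502 + 281\right) = \left(-10028\right) \left(-81221\right) = 814484188$)
$t = -155562$ ($t = -50234 - 105328 = -155562$)
$\sqrt{\sqrt{V - \left(84167 - 6 \cdot 39 \cdot 16\right)} + t} = \sqrt{\sqrt{814484188 - \left(84167 - 6 \cdot 39 \cdot 16\right)} - 155562} = \sqrt{\sqrt{814484188 + \left(-84167 + 234 \cdot 16\right)} - 155562} = \sqrt{\sqrt{814484188 + \left(-84167 + 3744\right)} - 155562} = \sqrt{\sqrt{814484188 - 80423} - 155562} = \sqrt{\sqrt{814403765} - 155562} = \sqrt{7 \sqrt{16620485} - 155562} = \sqrt{-155562 + 7 \sqrt{16620485}}$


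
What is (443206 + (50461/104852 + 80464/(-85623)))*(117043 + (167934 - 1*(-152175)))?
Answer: 434855351745525756088/2244435699 ≈ 1.9375e+11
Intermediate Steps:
(443206 + (50461/104852 + 80464/(-85623)))*(117043 + (167934 - 1*(-152175))) = (443206 + (50461*(1/104852) + 80464*(-1/85623)))*(117043 + (167934 + 152175)) = (443206 + (50461/104852 - 80464/85623))*(117043 + 320109) = (443206 - 4116189125/8977742796)*437152 = (3978985357454851/8977742796)*437152 = 434855351745525756088/2244435699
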